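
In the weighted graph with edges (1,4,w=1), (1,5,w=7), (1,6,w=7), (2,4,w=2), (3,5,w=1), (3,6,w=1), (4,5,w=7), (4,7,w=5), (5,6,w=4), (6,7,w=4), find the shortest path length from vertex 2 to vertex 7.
7 (path: 2 -> 4 -> 7; weights 2 + 5 = 7)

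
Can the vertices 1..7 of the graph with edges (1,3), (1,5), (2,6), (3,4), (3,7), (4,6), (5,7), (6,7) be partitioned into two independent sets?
Yes. Partition: {1, 2, 4, 7}, {3, 5, 6}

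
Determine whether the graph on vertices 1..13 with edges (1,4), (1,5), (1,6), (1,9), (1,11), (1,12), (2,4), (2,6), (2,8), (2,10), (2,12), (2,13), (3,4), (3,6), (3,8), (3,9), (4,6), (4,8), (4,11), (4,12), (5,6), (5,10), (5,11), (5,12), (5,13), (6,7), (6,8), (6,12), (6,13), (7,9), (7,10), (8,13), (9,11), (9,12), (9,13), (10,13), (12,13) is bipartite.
No (odd cycle of length 3: 12 -> 1 -> 5 -> 12)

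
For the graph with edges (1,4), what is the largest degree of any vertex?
1 (attained at vertices 1, 4)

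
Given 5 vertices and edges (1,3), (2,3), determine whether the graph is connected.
No, it has 3 components: {1, 2, 3}, {4}, {5}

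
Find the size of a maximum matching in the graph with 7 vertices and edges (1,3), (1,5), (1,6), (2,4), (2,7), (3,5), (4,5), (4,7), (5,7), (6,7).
3 (matching: (1,6), (3,5), (4,7); upper bound floor(n/2) = floor(7/2) = 3)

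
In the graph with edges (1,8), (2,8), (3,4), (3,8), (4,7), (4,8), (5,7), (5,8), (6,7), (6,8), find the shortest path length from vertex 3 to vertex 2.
2 (path: 3 -> 8 -> 2, 2 edges)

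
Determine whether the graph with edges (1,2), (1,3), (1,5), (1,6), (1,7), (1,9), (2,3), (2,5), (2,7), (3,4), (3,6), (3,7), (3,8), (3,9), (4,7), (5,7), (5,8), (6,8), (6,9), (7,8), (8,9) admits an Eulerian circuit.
No (2 vertices have odd degree: {3, 8}; Eulerian circuit requires 0)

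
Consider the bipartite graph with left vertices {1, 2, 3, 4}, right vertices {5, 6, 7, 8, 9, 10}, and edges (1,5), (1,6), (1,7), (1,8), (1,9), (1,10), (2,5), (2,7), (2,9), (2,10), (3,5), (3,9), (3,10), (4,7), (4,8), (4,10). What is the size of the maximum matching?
4 (matching: (1,10), (2,7), (3,9), (4,8); upper bound min(|L|,|R|) = min(4,6) = 4)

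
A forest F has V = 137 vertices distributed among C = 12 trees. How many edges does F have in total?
125 (Each of the 12 component trees on V_i vertices has V_i - 1 edges; summing gives V - C = 137 - 12 = 125)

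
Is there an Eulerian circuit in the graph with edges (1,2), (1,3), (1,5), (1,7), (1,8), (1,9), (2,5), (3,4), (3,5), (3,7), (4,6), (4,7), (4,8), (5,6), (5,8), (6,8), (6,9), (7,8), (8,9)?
No (2 vertices have odd degree: {5, 9}; Eulerian circuit requires 0)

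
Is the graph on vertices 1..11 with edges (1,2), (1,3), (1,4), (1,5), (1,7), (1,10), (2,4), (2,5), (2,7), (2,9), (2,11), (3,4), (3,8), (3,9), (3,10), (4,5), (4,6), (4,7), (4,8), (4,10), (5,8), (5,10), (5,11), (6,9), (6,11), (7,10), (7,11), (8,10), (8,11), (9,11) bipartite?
No (odd cycle of length 3: 4 -> 1 -> 10 -> 4)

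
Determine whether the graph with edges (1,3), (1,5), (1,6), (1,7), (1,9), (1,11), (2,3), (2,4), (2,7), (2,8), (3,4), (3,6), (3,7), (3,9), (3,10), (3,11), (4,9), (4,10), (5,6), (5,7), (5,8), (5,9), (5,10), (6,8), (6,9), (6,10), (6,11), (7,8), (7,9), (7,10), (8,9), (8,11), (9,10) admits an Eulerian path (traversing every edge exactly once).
Yes (the graph is connected and exactly 2 vertices have odd degree: {6, 7}; any Eulerian path must start and end at those)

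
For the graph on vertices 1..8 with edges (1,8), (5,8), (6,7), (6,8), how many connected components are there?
4 (components: {1, 5, 6, 7, 8}, {2}, {3}, {4})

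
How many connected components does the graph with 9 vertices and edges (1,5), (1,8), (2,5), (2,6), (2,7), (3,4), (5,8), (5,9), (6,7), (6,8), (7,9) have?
2 (components: {1, 2, 5, 6, 7, 8, 9}, {3, 4})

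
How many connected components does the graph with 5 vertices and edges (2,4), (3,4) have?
3 (components: {1}, {2, 3, 4}, {5})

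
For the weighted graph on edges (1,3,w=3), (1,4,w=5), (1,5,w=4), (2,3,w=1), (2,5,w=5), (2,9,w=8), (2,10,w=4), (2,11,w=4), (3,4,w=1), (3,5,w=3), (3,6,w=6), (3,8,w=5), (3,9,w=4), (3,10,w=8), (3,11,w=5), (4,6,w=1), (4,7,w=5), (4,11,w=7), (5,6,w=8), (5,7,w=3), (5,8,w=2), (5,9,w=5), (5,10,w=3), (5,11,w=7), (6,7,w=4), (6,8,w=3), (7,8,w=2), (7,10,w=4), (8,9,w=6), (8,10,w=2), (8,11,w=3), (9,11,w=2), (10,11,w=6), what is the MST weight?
20 (MST edges: (1,3,w=3), (2,3,w=1), (3,4,w=1), (3,5,w=3), (4,6,w=1), (5,8,w=2), (7,8,w=2), (8,10,w=2), (8,11,w=3), (9,11,w=2); sum of weights 3 + 1 + 1 + 3 + 1 + 2 + 2 + 2 + 3 + 2 = 20)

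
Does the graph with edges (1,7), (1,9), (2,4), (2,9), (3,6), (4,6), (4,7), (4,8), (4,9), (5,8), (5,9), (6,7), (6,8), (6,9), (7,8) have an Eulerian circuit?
No (4 vertices have odd degree: {3, 4, 6, 9}; Eulerian circuit requires 0)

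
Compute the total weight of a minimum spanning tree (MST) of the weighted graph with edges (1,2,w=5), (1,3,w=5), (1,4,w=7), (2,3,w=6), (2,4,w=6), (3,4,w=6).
16 (MST edges: (1,2,w=5), (1,3,w=5), (2,4,w=6); sum of weights 5 + 5 + 6 = 16)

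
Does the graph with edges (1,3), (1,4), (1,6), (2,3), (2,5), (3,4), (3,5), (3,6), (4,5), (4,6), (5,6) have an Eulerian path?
Yes (the graph is connected and exactly 2 vertices have odd degree: {1, 3}; any Eulerian path must start and end at those)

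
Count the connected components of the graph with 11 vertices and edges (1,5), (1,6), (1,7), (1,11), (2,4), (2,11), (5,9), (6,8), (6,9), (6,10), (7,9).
2 (components: {1, 2, 4, 5, 6, 7, 8, 9, 10, 11}, {3})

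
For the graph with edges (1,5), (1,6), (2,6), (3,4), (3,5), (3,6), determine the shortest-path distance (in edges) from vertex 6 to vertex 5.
2 (path: 6 -> 3 -> 5, 2 edges)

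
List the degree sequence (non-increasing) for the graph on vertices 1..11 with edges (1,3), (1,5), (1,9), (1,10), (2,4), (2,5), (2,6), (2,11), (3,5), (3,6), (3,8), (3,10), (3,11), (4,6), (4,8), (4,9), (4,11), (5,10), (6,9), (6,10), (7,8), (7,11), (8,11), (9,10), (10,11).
[6, 6, 6, 5, 5, 4, 4, 4, 4, 4, 2] (degrees: deg(1)=4, deg(2)=4, deg(3)=6, deg(4)=5, deg(5)=4, deg(6)=5, deg(7)=2, deg(8)=4, deg(9)=4, deg(10)=6, deg(11)=6)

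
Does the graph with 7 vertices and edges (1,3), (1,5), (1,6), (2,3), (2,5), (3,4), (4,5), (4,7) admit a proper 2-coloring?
Yes. Partition: {1, 2, 4}, {3, 5, 6, 7}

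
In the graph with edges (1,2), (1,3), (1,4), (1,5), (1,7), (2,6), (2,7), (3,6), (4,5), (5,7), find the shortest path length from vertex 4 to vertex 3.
2 (path: 4 -> 1 -> 3, 2 edges)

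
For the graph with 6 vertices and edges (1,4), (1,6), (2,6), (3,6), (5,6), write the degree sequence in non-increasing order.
[4, 2, 1, 1, 1, 1] (degrees: deg(1)=2, deg(2)=1, deg(3)=1, deg(4)=1, deg(5)=1, deg(6)=4)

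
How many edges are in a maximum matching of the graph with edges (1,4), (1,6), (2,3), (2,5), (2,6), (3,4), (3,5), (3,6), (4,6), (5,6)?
3 (matching: (1,4), (2,3), (5,6); upper bound floor(n/2) = floor(6/2) = 3)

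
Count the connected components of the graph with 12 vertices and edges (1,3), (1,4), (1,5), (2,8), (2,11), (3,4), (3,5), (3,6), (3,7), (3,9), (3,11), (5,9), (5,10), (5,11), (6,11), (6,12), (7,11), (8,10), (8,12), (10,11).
1 (components: {1, 2, 3, 4, 5, 6, 7, 8, 9, 10, 11, 12})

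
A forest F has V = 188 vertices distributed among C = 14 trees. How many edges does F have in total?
174 (Each of the 14 component trees on V_i vertices has V_i - 1 edges; summing gives V - C = 188 - 14 = 174)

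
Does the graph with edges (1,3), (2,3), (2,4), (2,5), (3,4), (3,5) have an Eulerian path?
Yes (the graph is connected and exactly 2 vertices have odd degree: {1, 2}; any Eulerian path must start and end at those)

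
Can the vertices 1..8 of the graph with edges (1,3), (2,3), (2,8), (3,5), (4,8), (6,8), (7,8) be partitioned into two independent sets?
Yes. Partition: {1, 2, 4, 5, 6, 7}, {3, 8}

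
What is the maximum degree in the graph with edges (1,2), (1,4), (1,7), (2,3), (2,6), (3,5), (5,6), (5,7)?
3 (attained at vertices 1, 2, 5)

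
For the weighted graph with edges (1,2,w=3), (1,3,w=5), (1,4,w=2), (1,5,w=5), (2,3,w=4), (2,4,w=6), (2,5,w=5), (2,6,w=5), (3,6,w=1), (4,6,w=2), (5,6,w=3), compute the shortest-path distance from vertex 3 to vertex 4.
3 (path: 3 -> 6 -> 4; weights 1 + 2 = 3)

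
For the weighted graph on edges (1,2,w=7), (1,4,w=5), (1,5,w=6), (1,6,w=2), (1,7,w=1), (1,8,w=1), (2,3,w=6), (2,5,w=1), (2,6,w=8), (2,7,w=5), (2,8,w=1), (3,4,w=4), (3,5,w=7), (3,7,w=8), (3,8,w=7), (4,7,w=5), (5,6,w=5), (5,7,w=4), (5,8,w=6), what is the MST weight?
15 (MST edges: (1,4,w=5), (1,6,w=2), (1,7,w=1), (1,8,w=1), (2,5,w=1), (2,8,w=1), (3,4,w=4); sum of weights 5 + 2 + 1 + 1 + 1 + 1 + 4 = 15)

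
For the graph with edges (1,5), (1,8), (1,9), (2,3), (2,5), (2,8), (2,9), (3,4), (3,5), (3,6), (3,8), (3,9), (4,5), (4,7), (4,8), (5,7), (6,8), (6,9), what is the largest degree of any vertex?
6 (attained at vertex 3)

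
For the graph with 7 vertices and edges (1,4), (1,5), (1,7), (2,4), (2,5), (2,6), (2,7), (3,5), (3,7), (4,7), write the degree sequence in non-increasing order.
[4, 4, 3, 3, 3, 2, 1] (degrees: deg(1)=3, deg(2)=4, deg(3)=2, deg(4)=3, deg(5)=3, deg(6)=1, deg(7)=4)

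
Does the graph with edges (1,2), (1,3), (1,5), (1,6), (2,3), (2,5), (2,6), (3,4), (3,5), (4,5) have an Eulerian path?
Yes — and in fact it has an Eulerian circuit (the graph is connected and all 6 vertices have even degree)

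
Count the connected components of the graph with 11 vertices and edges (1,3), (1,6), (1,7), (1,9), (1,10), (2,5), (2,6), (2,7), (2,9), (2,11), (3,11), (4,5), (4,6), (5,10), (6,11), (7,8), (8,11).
1 (components: {1, 2, 3, 4, 5, 6, 7, 8, 9, 10, 11})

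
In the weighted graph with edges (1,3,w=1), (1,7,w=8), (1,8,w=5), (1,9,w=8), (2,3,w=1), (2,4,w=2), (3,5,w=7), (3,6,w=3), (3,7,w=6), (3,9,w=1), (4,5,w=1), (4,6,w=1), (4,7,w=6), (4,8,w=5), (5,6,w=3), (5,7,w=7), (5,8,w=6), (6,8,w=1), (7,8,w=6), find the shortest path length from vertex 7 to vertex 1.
7 (path: 7 -> 3 -> 1; weights 6 + 1 = 7)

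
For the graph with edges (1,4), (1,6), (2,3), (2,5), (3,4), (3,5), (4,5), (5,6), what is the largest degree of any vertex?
4 (attained at vertex 5)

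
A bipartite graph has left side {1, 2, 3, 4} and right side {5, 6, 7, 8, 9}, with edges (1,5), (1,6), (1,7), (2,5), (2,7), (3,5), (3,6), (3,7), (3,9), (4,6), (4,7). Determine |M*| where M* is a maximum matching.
4 (matching: (1,7), (2,5), (3,9), (4,6); upper bound min(|L|,|R|) = min(4,5) = 4)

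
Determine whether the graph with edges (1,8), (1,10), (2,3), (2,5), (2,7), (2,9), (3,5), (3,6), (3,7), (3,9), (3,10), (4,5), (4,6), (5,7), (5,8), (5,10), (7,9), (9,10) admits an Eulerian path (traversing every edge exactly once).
Yes — and in fact it has an Eulerian circuit (the graph is connected and all 10 vertices have even degree)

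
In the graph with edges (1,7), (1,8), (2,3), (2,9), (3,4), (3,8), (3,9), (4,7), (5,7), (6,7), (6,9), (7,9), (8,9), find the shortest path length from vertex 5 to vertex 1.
2 (path: 5 -> 7 -> 1, 2 edges)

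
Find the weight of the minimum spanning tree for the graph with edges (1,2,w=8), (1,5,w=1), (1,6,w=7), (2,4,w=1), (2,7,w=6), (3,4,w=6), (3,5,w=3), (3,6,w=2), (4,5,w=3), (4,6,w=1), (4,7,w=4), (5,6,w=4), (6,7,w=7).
12 (MST edges: (1,5,w=1), (2,4,w=1), (3,5,w=3), (3,6,w=2), (4,6,w=1), (4,7,w=4); sum of weights 1 + 1 + 3 + 2 + 1 + 4 = 12)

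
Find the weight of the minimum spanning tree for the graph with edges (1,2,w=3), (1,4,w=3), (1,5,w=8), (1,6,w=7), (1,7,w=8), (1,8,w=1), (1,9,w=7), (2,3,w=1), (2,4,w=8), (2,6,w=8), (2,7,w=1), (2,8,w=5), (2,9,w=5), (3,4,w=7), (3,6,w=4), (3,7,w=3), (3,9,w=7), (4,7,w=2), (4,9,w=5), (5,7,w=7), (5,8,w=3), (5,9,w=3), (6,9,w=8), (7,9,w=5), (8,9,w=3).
18 (MST edges: (1,2,w=3), (1,8,w=1), (2,3,w=1), (2,7,w=1), (3,6,w=4), (4,7,w=2), (5,8,w=3), (5,9,w=3); sum of weights 3 + 1 + 1 + 1 + 4 + 2 + 3 + 3 = 18)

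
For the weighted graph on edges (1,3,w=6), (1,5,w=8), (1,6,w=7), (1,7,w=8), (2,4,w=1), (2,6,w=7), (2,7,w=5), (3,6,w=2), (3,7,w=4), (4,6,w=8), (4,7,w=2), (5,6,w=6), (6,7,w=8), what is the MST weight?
21 (MST edges: (1,3,w=6), (2,4,w=1), (3,6,w=2), (3,7,w=4), (4,7,w=2), (5,6,w=6); sum of weights 6 + 1 + 2 + 4 + 2 + 6 = 21)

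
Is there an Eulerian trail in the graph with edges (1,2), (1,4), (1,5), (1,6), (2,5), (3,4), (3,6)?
Yes — and in fact it has an Eulerian circuit (the graph is connected and all 6 vertices have even degree)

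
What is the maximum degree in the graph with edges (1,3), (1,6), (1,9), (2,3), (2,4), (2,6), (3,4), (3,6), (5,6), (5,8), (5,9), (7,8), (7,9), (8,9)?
4 (attained at vertices 3, 6, 9)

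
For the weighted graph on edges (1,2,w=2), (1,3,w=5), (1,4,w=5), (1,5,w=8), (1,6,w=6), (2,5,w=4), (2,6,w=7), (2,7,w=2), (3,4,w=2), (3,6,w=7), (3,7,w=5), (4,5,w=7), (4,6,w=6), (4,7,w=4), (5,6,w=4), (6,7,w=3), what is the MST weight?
17 (MST edges: (1,2,w=2), (2,5,w=4), (2,7,w=2), (3,4,w=2), (4,7,w=4), (6,7,w=3); sum of weights 2 + 4 + 2 + 2 + 4 + 3 = 17)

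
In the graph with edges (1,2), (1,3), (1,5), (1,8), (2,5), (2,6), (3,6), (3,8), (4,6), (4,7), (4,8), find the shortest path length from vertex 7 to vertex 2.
3 (path: 7 -> 4 -> 6 -> 2, 3 edges)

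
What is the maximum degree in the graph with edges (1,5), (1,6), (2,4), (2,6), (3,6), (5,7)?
3 (attained at vertex 6)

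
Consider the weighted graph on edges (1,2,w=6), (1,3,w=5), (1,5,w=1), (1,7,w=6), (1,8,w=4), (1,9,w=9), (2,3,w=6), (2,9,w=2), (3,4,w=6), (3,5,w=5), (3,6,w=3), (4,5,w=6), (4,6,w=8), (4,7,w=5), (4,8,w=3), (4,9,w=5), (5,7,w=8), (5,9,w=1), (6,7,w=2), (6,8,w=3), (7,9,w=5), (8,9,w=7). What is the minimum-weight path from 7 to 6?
2 (path: 7 -> 6; weights 2 = 2)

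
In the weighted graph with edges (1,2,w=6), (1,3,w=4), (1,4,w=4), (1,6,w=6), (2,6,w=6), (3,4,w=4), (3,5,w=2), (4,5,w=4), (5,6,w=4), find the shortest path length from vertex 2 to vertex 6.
6 (path: 2 -> 6; weights 6 = 6)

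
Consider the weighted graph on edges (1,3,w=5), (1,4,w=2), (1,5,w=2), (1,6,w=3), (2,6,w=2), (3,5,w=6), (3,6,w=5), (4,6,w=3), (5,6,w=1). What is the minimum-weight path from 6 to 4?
3 (path: 6 -> 4; weights 3 = 3)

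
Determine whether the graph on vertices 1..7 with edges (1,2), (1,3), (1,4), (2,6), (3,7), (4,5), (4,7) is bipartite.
Yes. Partition: {1, 5, 6, 7}, {2, 3, 4}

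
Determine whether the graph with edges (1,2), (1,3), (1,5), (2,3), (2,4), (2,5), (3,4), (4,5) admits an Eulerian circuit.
No (4 vertices have odd degree: {1, 3, 4, 5}; Eulerian circuit requires 0)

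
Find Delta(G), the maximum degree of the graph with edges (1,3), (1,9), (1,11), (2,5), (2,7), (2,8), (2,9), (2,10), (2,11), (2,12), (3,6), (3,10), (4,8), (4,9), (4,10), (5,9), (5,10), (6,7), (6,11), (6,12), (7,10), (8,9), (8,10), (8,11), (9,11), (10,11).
7 (attained at vertices 2, 10)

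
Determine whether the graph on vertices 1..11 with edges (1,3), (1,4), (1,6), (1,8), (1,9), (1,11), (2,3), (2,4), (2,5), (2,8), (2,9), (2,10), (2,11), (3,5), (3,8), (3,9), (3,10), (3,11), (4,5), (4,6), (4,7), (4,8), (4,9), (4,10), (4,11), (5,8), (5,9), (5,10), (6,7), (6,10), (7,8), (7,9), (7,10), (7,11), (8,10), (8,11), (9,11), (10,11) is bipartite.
No (odd cycle of length 3: 4 -> 1 -> 8 -> 4)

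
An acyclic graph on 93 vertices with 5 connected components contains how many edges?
88 (Each of the 5 component trees on V_i vertices has V_i - 1 edges; summing gives V - C = 93 - 5 = 88)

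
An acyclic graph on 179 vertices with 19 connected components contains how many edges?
160 (Each of the 19 component trees on V_i vertices has V_i - 1 edges; summing gives V - C = 179 - 19 = 160)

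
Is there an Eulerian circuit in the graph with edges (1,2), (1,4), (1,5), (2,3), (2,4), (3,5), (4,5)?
No (4 vertices have odd degree: {1, 2, 4, 5}; Eulerian circuit requires 0)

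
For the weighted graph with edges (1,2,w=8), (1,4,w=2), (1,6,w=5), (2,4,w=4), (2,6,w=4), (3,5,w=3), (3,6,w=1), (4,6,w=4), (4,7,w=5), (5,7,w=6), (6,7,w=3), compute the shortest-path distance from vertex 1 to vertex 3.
6 (path: 1 -> 6 -> 3; weights 5 + 1 = 6)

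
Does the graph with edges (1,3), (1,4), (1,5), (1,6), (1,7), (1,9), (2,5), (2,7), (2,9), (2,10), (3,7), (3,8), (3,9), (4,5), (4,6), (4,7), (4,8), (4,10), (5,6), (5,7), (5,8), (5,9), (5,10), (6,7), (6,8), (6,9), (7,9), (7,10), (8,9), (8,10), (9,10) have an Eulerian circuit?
Yes (the graph is connected and all 10 vertices have even degree)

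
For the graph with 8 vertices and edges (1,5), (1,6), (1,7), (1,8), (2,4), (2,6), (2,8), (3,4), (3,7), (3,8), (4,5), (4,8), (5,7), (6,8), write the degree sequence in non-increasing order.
[5, 4, 4, 3, 3, 3, 3, 3] (degrees: deg(1)=4, deg(2)=3, deg(3)=3, deg(4)=4, deg(5)=3, deg(6)=3, deg(7)=3, deg(8)=5)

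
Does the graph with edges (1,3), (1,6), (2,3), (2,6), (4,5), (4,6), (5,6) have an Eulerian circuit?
Yes (the graph is connected and all 6 vertices have even degree)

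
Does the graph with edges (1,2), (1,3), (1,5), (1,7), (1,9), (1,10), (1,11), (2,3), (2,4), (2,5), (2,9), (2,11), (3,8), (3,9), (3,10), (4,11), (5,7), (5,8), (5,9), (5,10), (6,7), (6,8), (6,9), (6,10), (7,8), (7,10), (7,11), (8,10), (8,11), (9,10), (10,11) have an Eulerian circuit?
No (2 vertices have odd degree: {1, 3}; Eulerian circuit requires 0)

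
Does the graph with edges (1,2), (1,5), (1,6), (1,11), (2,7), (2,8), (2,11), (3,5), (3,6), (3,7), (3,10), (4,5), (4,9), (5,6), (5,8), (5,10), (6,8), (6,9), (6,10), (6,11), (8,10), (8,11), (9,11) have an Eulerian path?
No (4 vertices have odd degree: {6, 8, 9, 11}; Eulerian path requires 0 or 2)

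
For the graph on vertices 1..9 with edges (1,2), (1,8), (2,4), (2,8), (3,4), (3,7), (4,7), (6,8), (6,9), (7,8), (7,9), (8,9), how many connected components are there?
2 (components: {1, 2, 3, 4, 6, 7, 8, 9}, {5})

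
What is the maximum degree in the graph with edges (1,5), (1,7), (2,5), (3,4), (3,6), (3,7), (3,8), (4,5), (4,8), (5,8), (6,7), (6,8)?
4 (attained at vertices 3, 5, 8)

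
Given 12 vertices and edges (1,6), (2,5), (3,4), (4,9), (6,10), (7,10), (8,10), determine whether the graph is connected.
No, it has 5 components: {1, 6, 7, 8, 10}, {2, 5}, {3, 4, 9}, {11}, {12}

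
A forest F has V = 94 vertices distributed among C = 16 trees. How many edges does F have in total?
78 (Each of the 16 component trees on V_i vertices has V_i - 1 edges; summing gives V - C = 94 - 16 = 78)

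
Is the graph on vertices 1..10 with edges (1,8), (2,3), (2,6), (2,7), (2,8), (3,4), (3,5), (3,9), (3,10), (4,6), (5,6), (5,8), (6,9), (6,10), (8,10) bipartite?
Yes. Partition: {1, 2, 4, 5, 9, 10}, {3, 6, 7, 8}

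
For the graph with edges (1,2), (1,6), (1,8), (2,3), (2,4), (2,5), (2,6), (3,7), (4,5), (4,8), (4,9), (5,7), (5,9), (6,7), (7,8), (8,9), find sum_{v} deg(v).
32 (handshake: sum of degrees = 2|E| = 2 x 16 = 32)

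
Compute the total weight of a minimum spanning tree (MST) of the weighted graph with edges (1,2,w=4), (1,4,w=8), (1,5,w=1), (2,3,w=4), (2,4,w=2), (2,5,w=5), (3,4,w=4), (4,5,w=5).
11 (MST edges: (1,2,w=4), (1,5,w=1), (2,3,w=4), (2,4,w=2); sum of weights 4 + 1 + 4 + 2 = 11)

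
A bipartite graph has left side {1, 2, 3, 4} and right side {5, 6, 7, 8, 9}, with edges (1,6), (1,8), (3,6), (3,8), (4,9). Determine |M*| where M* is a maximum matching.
3 (matching: (1,8), (3,6), (4,9); upper bound min(|L|,|R|) = min(4,5) = 4)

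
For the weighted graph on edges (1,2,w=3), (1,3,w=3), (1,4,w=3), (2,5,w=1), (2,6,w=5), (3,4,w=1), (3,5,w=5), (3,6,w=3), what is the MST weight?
11 (MST edges: (1,2,w=3), (1,4,w=3), (2,5,w=1), (3,4,w=1), (3,6,w=3); sum of weights 3 + 3 + 1 + 1 + 3 = 11)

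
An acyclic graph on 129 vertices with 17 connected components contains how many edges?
112 (Each of the 17 component trees on V_i vertices has V_i - 1 edges; summing gives V - C = 129 - 17 = 112)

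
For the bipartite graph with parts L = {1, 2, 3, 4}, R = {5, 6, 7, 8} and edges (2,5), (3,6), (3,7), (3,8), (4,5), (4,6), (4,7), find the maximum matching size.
3 (matching: (2,5), (3,8), (4,7); upper bound min(|L|,|R|) = min(4,4) = 4)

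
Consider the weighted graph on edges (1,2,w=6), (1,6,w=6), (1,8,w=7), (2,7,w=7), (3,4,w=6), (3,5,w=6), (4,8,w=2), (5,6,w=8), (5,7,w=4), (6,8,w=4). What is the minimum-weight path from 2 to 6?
12 (path: 2 -> 1 -> 6; weights 6 + 6 = 12)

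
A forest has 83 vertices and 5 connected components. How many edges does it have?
78 (Each of the 5 component trees on V_i vertices has V_i - 1 edges; summing gives V - C = 83 - 5 = 78)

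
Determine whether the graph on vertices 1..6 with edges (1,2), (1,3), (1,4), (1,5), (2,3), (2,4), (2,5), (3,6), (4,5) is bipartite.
No (odd cycle of length 3: 3 -> 1 -> 2 -> 3)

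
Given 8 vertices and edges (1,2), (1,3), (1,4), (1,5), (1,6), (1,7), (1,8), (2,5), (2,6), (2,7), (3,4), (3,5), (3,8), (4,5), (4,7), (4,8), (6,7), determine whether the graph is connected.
Yes (BFS from 1 visits [1, 2, 3, 4, 5, 6, 7, 8] — all 8 vertices reached)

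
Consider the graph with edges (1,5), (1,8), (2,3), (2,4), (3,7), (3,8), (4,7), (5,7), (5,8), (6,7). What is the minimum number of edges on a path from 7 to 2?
2 (path: 7 -> 3 -> 2, 2 edges)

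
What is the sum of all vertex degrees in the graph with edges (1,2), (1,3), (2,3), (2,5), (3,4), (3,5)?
12 (handshake: sum of degrees = 2|E| = 2 x 6 = 12)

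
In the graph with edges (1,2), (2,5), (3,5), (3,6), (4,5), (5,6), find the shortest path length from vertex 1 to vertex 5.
2 (path: 1 -> 2 -> 5, 2 edges)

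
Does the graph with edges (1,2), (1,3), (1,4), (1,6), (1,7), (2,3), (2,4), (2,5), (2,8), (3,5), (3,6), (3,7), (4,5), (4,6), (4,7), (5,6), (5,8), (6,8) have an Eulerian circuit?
No (8 vertices have odd degree: {1, 2, 3, 4, 5, 6, 7, 8}; Eulerian circuit requires 0)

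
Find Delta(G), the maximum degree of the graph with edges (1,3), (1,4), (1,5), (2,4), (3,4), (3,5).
3 (attained at vertices 1, 3, 4)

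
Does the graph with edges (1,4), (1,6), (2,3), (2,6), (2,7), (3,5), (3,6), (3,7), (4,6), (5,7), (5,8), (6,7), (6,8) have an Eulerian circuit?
No (2 vertices have odd degree: {2, 5}; Eulerian circuit requires 0)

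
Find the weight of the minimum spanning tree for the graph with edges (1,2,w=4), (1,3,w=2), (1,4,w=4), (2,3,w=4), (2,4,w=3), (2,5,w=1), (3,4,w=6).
10 (MST edges: (1,2,w=4), (1,3,w=2), (2,4,w=3), (2,5,w=1); sum of weights 4 + 2 + 3 + 1 = 10)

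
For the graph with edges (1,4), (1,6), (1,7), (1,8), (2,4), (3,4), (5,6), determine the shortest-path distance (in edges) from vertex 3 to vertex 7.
3 (path: 3 -> 4 -> 1 -> 7, 3 edges)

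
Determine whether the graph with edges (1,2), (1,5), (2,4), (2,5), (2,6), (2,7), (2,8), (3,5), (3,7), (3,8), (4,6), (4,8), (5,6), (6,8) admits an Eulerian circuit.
No (2 vertices have odd degree: {3, 4}; Eulerian circuit requires 0)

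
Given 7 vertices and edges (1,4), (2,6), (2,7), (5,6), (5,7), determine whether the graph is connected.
No, it has 3 components: {1, 4}, {2, 5, 6, 7}, {3}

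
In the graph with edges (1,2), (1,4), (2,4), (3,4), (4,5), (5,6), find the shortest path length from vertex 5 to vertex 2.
2 (path: 5 -> 4 -> 2, 2 edges)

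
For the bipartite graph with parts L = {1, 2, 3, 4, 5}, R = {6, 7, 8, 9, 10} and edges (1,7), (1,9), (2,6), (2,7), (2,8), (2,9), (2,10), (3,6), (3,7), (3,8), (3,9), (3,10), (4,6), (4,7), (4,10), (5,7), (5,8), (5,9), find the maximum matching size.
5 (matching: (1,9), (2,10), (3,8), (4,6), (5,7); upper bound min(|L|,|R|) = min(5,5) = 5)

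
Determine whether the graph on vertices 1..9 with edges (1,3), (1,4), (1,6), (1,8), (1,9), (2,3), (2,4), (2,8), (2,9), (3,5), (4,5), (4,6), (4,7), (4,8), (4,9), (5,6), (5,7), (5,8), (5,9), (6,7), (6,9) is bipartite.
No (odd cycle of length 3: 8 -> 1 -> 4 -> 8)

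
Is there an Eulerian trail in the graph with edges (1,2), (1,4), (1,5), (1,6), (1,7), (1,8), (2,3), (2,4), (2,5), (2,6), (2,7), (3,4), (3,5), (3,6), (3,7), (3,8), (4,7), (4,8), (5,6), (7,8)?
Yes (the graph is connected and exactly 2 vertices have odd degree: {4, 7}; any Eulerian path must start and end at those)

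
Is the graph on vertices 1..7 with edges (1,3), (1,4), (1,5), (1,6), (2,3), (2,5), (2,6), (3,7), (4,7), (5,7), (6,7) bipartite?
Yes. Partition: {1, 2, 7}, {3, 4, 5, 6}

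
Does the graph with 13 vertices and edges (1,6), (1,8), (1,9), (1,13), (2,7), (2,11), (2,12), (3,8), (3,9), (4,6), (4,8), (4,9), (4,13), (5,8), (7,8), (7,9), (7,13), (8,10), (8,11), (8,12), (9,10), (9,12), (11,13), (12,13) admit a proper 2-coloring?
Yes. Partition: {1, 3, 4, 5, 7, 10, 11, 12}, {2, 6, 8, 9, 13}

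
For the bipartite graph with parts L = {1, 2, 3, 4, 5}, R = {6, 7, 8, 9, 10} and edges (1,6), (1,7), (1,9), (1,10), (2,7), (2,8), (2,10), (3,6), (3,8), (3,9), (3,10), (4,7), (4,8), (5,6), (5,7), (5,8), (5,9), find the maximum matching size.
5 (matching: (1,10), (2,8), (3,9), (4,7), (5,6); upper bound min(|L|,|R|) = min(5,5) = 5)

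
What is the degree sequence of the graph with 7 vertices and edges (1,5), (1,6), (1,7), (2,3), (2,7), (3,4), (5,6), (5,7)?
[3, 3, 3, 2, 2, 2, 1] (degrees: deg(1)=3, deg(2)=2, deg(3)=2, deg(4)=1, deg(5)=3, deg(6)=2, deg(7)=3)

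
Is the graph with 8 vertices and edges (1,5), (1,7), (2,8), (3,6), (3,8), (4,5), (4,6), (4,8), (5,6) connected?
Yes (BFS from 1 visits [1, 5, 7, 4, 6, 8, 3, 2] — all 8 vertices reached)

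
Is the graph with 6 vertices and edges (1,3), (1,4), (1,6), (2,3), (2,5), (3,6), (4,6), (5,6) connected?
Yes (BFS from 1 visits [1, 3, 4, 6, 2, 5] — all 6 vertices reached)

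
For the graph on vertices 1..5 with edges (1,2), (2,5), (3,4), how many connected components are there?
2 (components: {1, 2, 5}, {3, 4})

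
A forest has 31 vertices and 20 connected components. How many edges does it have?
11 (Each of the 20 component trees on V_i vertices has V_i - 1 edges; summing gives V - C = 31 - 20 = 11)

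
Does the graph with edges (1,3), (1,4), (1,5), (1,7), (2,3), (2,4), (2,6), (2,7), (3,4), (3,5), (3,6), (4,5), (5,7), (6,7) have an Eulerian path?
Yes (the graph is connected and exactly 2 vertices have odd degree: {3, 6}; any Eulerian path must start and end at those)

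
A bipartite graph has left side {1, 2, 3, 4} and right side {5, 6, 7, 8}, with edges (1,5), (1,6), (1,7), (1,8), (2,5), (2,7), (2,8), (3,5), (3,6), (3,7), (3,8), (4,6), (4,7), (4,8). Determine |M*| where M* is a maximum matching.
4 (matching: (1,8), (2,7), (3,5), (4,6); upper bound min(|L|,|R|) = min(4,4) = 4)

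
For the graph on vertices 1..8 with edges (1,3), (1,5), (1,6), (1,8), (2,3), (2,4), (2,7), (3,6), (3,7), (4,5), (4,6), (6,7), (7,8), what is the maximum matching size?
4 (matching: (1,6), (2,3), (4,5), (7,8); upper bound floor(n/2) = floor(8/2) = 4)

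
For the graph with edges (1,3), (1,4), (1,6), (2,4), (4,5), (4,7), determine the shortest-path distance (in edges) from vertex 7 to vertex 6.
3 (path: 7 -> 4 -> 1 -> 6, 3 edges)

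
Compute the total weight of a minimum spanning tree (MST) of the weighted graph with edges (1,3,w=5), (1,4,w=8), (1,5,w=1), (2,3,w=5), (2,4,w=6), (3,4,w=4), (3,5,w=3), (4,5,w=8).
13 (MST edges: (1,5,w=1), (2,3,w=5), (3,4,w=4), (3,5,w=3); sum of weights 1 + 5 + 4 + 3 = 13)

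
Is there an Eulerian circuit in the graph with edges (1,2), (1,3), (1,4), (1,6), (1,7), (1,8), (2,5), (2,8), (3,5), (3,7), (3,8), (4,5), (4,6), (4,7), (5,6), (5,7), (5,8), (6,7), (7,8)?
No (2 vertices have odd degree: {2, 8}; Eulerian circuit requires 0)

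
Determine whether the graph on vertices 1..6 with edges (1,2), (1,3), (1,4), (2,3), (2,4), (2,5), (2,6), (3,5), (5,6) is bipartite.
No (odd cycle of length 3: 2 -> 1 -> 3 -> 2)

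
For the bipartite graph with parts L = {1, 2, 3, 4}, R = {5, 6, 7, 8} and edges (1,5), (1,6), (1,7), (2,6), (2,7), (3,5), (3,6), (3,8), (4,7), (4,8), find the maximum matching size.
4 (matching: (1,7), (2,6), (3,5), (4,8); upper bound min(|L|,|R|) = min(4,4) = 4)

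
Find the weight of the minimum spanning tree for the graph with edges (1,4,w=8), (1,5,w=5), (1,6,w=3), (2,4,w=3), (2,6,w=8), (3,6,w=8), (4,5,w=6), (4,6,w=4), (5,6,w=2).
20 (MST edges: (1,6,w=3), (2,4,w=3), (3,6,w=8), (4,6,w=4), (5,6,w=2); sum of weights 3 + 3 + 8 + 4 + 2 = 20)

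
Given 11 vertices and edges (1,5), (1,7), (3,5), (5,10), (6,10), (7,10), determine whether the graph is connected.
No, it has 6 components: {1, 3, 5, 6, 7, 10}, {2}, {4}, {8}, {9}, {11}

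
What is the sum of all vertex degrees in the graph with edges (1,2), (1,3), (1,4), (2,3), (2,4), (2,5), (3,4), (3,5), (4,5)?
18 (handshake: sum of degrees = 2|E| = 2 x 9 = 18)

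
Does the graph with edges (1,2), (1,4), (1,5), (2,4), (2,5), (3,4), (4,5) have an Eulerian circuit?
No (4 vertices have odd degree: {1, 2, 3, 5}; Eulerian circuit requires 0)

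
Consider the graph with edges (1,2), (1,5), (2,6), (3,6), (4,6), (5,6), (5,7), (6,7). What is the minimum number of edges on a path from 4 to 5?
2 (path: 4 -> 6 -> 5, 2 edges)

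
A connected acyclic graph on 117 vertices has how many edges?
116 (A tree on V vertices has V - 1 edges, so 117 - 1 = 116)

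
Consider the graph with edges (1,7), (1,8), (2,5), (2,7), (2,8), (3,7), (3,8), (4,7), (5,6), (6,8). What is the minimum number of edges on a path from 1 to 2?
2 (path: 1 -> 7 -> 2, 2 edges)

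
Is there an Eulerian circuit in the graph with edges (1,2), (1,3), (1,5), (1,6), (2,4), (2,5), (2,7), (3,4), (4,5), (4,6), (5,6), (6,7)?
Yes (the graph is connected and all 7 vertices have even degree)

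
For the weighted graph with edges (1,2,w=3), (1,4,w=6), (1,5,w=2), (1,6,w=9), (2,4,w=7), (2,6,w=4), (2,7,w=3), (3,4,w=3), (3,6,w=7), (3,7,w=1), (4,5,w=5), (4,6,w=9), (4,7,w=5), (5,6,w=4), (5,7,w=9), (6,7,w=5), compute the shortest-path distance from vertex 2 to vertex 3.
4 (path: 2 -> 7 -> 3; weights 3 + 1 = 4)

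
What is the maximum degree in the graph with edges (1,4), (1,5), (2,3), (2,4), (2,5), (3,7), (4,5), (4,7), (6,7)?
4 (attained at vertex 4)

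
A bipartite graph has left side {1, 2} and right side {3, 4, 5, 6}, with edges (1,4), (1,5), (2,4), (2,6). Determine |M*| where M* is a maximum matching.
2 (matching: (1,5), (2,6); upper bound min(|L|,|R|) = min(2,4) = 2)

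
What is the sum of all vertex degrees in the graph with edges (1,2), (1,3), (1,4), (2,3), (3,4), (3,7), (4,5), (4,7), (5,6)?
18 (handshake: sum of degrees = 2|E| = 2 x 9 = 18)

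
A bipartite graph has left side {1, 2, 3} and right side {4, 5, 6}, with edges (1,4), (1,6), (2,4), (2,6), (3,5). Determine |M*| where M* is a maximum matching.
3 (matching: (1,6), (2,4), (3,5); upper bound min(|L|,|R|) = min(3,3) = 3)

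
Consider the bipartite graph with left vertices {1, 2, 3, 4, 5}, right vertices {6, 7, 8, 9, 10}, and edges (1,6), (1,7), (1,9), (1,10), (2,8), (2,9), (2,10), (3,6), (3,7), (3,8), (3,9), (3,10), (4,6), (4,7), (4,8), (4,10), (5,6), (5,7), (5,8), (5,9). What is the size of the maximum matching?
5 (matching: (1,10), (2,9), (3,8), (4,7), (5,6); upper bound min(|L|,|R|) = min(5,5) = 5)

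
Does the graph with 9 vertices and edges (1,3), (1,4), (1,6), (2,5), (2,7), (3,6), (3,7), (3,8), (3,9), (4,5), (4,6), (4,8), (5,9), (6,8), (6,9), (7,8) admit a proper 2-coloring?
No (odd cycle of length 3: 6 -> 1 -> 4 -> 6)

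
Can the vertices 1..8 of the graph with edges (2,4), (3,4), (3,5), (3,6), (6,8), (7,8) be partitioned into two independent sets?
Yes. Partition: {1, 2, 3, 8}, {4, 5, 6, 7}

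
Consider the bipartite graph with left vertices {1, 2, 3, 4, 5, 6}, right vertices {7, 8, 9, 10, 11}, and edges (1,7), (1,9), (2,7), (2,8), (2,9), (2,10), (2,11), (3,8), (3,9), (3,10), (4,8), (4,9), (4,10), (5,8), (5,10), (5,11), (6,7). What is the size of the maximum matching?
5 (matching: (1,9), (2,11), (3,10), (4,8), (6,7); upper bound min(|L|,|R|) = min(6,5) = 5)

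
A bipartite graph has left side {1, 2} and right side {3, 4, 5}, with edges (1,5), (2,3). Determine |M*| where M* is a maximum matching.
2 (matching: (1,5), (2,3); upper bound min(|L|,|R|) = min(2,3) = 2)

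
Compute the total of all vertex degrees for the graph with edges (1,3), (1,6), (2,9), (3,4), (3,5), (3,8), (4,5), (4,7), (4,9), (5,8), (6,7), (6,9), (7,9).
26 (handshake: sum of degrees = 2|E| = 2 x 13 = 26)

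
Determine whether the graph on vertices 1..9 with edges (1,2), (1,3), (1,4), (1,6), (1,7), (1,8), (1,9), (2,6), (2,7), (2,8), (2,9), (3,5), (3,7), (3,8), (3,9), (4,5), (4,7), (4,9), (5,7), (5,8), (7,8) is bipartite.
No (odd cycle of length 3: 7 -> 1 -> 4 -> 7)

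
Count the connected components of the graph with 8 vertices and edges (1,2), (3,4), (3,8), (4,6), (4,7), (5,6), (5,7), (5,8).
2 (components: {1, 2}, {3, 4, 5, 6, 7, 8})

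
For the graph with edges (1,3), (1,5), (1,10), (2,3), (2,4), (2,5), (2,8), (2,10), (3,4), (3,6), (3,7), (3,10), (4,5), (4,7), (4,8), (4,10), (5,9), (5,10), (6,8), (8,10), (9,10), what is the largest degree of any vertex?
7 (attained at vertex 10)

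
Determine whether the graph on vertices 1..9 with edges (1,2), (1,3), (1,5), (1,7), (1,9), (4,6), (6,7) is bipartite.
Yes. Partition: {1, 6, 8}, {2, 3, 4, 5, 7, 9}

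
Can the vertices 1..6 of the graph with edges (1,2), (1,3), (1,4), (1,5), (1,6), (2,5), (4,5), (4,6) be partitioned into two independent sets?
No (odd cycle of length 3: 5 -> 1 -> 2 -> 5)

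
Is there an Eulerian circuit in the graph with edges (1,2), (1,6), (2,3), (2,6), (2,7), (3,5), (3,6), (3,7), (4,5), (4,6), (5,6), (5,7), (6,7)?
Yes (the graph is connected and all 7 vertices have even degree)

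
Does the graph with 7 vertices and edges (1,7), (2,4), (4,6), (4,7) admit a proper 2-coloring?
Yes. Partition: {1, 3, 4, 5}, {2, 6, 7}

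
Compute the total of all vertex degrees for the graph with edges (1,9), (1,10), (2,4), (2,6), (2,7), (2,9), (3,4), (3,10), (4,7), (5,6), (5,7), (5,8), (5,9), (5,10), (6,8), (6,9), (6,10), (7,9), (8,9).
38 (handshake: sum of degrees = 2|E| = 2 x 19 = 38)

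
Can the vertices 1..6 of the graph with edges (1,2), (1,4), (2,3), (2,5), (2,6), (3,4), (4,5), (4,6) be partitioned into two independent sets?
Yes. Partition: {1, 3, 5, 6}, {2, 4}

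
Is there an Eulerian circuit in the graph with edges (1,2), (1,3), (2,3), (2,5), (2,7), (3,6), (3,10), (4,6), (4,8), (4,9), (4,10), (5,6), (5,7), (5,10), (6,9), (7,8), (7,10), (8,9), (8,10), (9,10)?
Yes (the graph is connected and all 10 vertices have even degree)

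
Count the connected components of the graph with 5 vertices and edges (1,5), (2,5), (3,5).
2 (components: {1, 2, 3, 5}, {4})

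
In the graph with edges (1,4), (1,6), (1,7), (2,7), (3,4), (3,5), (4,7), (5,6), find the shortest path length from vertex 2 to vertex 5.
4 (path: 2 -> 7 -> 1 -> 6 -> 5, 4 edges)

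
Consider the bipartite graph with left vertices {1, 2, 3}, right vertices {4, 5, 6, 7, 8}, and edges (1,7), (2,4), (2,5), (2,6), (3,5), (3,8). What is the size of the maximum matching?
3 (matching: (1,7), (2,6), (3,8); upper bound min(|L|,|R|) = min(3,5) = 3)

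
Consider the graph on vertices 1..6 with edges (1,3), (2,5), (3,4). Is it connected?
No, it has 3 components: {1, 3, 4}, {2, 5}, {6}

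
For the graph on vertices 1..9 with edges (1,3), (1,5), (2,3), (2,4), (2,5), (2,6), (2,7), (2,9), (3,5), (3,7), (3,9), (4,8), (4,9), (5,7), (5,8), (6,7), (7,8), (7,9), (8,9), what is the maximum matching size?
4 (matching: (2,5), (3,9), (4,8), (6,7); upper bound floor(n/2) = floor(9/2) = 4)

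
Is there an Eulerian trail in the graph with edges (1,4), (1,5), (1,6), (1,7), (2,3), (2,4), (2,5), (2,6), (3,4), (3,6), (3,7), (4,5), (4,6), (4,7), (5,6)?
Yes (the graph is connected and exactly 2 vertices have odd degree: {6, 7}; any Eulerian path must start and end at those)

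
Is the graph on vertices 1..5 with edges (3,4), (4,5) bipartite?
Yes. Partition: {1, 2, 3, 5}, {4}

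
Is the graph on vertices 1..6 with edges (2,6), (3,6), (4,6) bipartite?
Yes. Partition: {1, 2, 3, 4, 5}, {6}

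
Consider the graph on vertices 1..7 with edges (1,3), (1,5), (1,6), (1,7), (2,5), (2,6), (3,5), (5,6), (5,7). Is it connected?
No, it has 2 components: {1, 2, 3, 5, 6, 7}, {4}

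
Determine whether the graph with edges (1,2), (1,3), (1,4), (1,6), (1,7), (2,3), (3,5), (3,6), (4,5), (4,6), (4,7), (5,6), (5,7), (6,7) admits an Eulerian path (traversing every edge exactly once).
Yes (the graph is connected and exactly 2 vertices have odd degree: {1, 6}; any Eulerian path must start and end at those)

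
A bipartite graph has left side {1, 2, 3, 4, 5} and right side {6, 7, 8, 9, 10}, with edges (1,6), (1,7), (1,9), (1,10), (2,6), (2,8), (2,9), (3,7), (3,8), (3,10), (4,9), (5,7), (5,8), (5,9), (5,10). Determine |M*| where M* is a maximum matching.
5 (matching: (1,10), (2,6), (3,8), (4,9), (5,7); upper bound min(|L|,|R|) = min(5,5) = 5)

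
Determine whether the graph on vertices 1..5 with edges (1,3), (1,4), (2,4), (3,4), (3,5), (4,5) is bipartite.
No (odd cycle of length 3: 4 -> 1 -> 3 -> 4)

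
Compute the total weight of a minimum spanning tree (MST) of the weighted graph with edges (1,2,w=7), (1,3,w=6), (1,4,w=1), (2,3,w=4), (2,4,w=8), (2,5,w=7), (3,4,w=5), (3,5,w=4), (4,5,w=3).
12 (MST edges: (1,4,w=1), (2,3,w=4), (3,5,w=4), (4,5,w=3); sum of weights 1 + 4 + 4 + 3 = 12)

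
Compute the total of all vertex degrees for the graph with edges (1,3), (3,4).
4 (handshake: sum of degrees = 2|E| = 2 x 2 = 4)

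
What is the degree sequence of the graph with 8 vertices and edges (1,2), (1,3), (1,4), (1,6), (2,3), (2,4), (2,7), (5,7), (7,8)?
[4, 4, 3, 2, 2, 1, 1, 1] (degrees: deg(1)=4, deg(2)=4, deg(3)=2, deg(4)=2, deg(5)=1, deg(6)=1, deg(7)=3, deg(8)=1)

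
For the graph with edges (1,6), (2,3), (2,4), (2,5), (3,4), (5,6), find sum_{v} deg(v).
12 (handshake: sum of degrees = 2|E| = 2 x 6 = 12)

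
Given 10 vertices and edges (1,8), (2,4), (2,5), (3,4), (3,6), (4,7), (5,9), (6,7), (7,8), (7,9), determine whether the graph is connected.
No, it has 2 components: {1, 2, 3, 4, 5, 6, 7, 8, 9}, {10}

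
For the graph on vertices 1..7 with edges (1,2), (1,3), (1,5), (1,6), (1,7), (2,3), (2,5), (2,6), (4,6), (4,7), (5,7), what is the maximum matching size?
3 (matching: (2,3), (4,6), (5,7); upper bound floor(n/2) = floor(7/2) = 3)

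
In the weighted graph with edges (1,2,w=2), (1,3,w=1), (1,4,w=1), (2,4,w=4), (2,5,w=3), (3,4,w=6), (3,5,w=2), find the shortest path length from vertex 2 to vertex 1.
2 (path: 2 -> 1; weights 2 = 2)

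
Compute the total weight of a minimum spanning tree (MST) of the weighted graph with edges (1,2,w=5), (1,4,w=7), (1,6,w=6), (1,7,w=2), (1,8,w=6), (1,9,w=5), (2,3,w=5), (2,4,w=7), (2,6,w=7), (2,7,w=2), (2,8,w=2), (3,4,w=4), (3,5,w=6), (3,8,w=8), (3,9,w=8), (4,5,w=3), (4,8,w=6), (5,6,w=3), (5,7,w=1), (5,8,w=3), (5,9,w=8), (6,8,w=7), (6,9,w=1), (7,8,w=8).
18 (MST edges: (1,7,w=2), (2,7,w=2), (2,8,w=2), (3,4,w=4), (4,5,w=3), (5,6,w=3), (5,7,w=1), (6,9,w=1); sum of weights 2 + 2 + 2 + 4 + 3 + 3 + 1 + 1 = 18)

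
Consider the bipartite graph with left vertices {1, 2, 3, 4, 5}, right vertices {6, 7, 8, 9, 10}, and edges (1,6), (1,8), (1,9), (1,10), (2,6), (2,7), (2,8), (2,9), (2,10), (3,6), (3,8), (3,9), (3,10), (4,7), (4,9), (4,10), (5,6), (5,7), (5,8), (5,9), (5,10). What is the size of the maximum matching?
5 (matching: (1,10), (2,9), (3,8), (4,7), (5,6); upper bound min(|L|,|R|) = min(5,5) = 5)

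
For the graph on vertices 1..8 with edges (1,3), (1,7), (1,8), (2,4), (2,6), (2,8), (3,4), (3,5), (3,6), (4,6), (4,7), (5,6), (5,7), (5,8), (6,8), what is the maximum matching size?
4 (matching: (1,8), (2,6), (3,5), (4,7); upper bound floor(n/2) = floor(8/2) = 4)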